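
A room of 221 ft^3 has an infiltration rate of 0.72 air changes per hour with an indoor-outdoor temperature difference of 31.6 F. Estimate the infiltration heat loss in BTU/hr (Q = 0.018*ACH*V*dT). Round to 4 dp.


Q = 0.018 * 0.72 * 221 * 31.6 = 90.5075 BTU/hr

90.5075 BTU/hr


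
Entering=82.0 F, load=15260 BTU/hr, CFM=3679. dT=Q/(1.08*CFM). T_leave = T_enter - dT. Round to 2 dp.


dT = 15260/(1.08*3679) = 3.8406
T_leave = 82.0 - 3.8406 = 78.16 F

78.16 F


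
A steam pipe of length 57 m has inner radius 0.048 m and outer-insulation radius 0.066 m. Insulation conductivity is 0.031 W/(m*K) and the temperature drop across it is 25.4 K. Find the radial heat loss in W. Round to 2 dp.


Q = 2*pi*0.031*57*25.4/ln(0.066/0.048) = 885.53 W

885.53 W


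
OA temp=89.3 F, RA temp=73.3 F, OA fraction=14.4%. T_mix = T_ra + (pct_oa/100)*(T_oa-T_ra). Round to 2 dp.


T_mix = 73.3 + (14.4/100)*(89.3-73.3) = 75.60 F

75.60 F


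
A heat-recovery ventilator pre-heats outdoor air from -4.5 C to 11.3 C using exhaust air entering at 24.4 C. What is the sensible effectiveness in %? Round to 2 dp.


eff = (11.3-(-4.5))/(24.4-(-4.5))*100 = 54.67 %

54.67 %


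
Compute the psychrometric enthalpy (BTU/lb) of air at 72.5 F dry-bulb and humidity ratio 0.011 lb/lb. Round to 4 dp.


h = 0.24*72.5 + 0.011*(1061+0.444*72.5) = 29.4251 BTU/lb

29.4251 BTU/lb


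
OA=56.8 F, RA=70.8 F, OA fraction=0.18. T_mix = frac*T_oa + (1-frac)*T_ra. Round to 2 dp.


T_mix = 0.18*56.8 + 0.82*70.8 = 68.28 F

68.28 F


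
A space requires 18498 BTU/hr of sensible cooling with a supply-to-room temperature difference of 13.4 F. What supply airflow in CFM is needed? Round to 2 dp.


CFM = 18498 / (1.08 * 13.4) = 1278.19

1278.19 CFM


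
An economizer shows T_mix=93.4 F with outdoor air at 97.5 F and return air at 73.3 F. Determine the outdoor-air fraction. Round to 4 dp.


frac = (93.4 - 73.3) / (97.5 - 73.3) = 0.8306

0.8306


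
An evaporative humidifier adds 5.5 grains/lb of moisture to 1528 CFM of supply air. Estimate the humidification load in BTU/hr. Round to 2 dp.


Q = 0.68 * 1528 * 5.5 = 5714.72 BTU/hr

5714.72 BTU/hr


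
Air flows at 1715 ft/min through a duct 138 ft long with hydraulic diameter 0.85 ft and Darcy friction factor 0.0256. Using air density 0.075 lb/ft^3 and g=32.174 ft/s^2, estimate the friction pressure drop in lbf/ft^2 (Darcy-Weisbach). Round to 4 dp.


v_fps = 1715/60 = 28.5833 ft/s
dp = 0.0256*(138/0.85)*0.075*28.5833^2/(2*32.174) = 3.9578 lbf/ft^2

3.9578 lbf/ft^2


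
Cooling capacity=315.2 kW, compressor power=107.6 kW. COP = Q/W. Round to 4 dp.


COP = 315.2 / 107.6 = 2.9294

2.9294


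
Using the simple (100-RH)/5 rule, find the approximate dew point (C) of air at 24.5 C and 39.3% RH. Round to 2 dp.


Td = 24.5 - (100-39.3)/5 = 12.36 C

12.36 C


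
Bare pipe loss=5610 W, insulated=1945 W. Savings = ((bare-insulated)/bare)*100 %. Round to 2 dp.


Savings = ((5610-1945)/5610)*100 = 65.33 %

65.33 %


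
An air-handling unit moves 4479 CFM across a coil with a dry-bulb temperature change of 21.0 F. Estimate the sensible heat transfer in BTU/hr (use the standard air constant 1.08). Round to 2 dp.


Q = 1.08 * 4479 * 21.0 = 101583.72 BTU/hr

101583.72 BTU/hr


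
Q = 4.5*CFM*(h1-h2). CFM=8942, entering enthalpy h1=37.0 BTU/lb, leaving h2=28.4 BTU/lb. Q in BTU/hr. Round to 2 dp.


Q = 4.5 * 8942 * (37.0 - 28.4) = 346055.40 BTU/hr

346055.40 BTU/hr


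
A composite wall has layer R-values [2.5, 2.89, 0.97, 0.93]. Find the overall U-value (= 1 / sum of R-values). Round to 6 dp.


R_total = 2.5 + 2.89 + 0.97 + 0.93 = 7.29
U = 1/7.29 = 0.137174

0.137174


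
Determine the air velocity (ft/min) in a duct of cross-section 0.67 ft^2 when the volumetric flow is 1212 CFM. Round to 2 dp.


V = 1212 / 0.67 = 1808.96 ft/min

1808.96 ft/min


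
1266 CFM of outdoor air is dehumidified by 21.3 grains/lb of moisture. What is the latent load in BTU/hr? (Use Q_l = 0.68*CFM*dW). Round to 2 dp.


Q = 0.68 * 1266 * 21.3 = 18336.74 BTU/hr

18336.74 BTU/hr


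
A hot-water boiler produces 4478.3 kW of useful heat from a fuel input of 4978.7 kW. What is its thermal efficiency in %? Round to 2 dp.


eta = (4478.3/4978.7)*100 = 89.95 %

89.95 %


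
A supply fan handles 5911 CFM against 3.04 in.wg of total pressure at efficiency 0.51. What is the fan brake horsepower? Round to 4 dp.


BHP = 5911 * 3.04 / (6356 * 0.51) = 5.5435 hp

5.5435 hp


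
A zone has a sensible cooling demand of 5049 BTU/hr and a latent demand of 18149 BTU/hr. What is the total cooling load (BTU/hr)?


Qt = 5049 + 18149 = 23198 BTU/hr

23198 BTU/hr


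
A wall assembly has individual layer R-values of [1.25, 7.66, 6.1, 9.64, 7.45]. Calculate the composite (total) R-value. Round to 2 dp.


R_total = 1.25 + 7.66 + 6.1 + 9.64 + 7.45 = 32.10

32.10


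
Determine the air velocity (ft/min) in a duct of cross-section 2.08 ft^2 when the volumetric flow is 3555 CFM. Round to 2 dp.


V = 3555 / 2.08 = 1709.13 ft/min

1709.13 ft/min


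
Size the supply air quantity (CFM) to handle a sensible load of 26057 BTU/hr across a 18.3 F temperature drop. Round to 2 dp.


CFM = 26057 / (1.08 * 18.3) = 1318.41

1318.41 CFM


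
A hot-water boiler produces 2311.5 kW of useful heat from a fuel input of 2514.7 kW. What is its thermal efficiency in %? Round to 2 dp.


eta = (2311.5/2514.7)*100 = 91.92 %

91.92 %


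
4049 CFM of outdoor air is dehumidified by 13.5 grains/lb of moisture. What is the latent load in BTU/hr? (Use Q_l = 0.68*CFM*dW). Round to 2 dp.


Q = 0.68 * 4049 * 13.5 = 37169.82 BTU/hr

37169.82 BTU/hr


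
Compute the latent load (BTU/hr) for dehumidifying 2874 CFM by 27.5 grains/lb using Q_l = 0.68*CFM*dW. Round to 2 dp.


Q = 0.68 * 2874 * 27.5 = 53743.80 BTU/hr

53743.80 BTU/hr


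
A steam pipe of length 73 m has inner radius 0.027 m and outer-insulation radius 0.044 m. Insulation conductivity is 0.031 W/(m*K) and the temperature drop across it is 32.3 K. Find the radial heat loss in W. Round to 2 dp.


Q = 2*pi*0.031*73*32.3/ln(0.044/0.027) = 940.44 W

940.44 W


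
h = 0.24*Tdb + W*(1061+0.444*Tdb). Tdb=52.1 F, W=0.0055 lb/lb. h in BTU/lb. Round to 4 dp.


h = 0.24*52.1 + 0.0055*(1061+0.444*52.1) = 18.4667 BTU/lb

18.4667 BTU/lb


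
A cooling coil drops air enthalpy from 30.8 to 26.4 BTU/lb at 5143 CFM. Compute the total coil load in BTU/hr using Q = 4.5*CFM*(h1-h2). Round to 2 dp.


Q = 4.5 * 5143 * (30.8 - 26.4) = 101831.40 BTU/hr

101831.40 BTU/hr


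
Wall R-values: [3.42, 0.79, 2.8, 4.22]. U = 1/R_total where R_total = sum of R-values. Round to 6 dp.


R_total = 3.42 + 0.79 + 2.8 + 4.22 = 11.23
U = 1/11.23 = 0.089047

0.089047


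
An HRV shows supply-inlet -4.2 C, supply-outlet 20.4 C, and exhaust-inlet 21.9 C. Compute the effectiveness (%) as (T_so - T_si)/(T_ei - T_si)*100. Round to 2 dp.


eff = (20.4-(-4.2))/(21.9-(-4.2))*100 = 94.25 %

94.25 %


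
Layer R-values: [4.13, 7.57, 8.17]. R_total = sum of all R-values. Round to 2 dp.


R_total = 4.13 + 7.57 + 8.17 = 19.87

19.87


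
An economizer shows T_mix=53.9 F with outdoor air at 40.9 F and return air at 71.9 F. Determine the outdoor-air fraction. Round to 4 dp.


frac = (53.9 - 71.9) / (40.9 - 71.9) = 0.5806

0.5806


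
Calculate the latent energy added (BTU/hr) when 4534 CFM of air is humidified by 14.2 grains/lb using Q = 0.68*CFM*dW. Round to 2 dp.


Q = 0.68 * 4534 * 14.2 = 43780.30 BTU/hr

43780.30 BTU/hr


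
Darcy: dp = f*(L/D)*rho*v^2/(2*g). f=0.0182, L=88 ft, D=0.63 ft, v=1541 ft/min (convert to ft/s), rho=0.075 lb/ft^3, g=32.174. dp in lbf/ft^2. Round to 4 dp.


v_fps = 1541/60 = 25.6833 ft/s
dp = 0.0182*(88/0.63)*0.075*25.6833^2/(2*32.174) = 1.9545 lbf/ft^2

1.9545 lbf/ft^2


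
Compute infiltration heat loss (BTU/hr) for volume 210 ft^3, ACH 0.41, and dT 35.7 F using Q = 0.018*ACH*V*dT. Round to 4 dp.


Q = 0.018 * 0.41 * 210 * 35.7 = 55.3279 BTU/hr

55.3279 BTU/hr


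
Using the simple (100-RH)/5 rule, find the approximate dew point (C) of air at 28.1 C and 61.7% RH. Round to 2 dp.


Td = 28.1 - (100-61.7)/5 = 20.44 C

20.44 C


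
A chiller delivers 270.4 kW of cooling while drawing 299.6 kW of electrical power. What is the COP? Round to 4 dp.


COP = 270.4 / 299.6 = 0.9025

0.9025


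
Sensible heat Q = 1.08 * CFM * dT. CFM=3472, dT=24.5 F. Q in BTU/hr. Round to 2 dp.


Q = 1.08 * 3472 * 24.5 = 91869.12 BTU/hr

91869.12 BTU/hr


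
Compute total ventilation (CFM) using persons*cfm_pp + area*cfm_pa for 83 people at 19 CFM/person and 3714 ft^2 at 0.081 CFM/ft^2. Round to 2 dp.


Total = 83*19 + 3714*0.081 = 1877.83 CFM

1877.83 CFM


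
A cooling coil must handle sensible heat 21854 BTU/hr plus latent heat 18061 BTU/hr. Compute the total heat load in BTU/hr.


Qt = 21854 + 18061 = 39915 BTU/hr

39915 BTU/hr


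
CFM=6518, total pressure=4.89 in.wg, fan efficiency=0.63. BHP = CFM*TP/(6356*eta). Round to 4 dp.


BHP = 6518 * 4.89 / (6356 * 0.63) = 7.9597 hp

7.9597 hp


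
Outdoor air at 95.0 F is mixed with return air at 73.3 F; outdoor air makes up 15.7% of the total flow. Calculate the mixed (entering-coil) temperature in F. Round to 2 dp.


T_mix = 73.3 + (15.7/100)*(95.0-73.3) = 76.71 F

76.71 F


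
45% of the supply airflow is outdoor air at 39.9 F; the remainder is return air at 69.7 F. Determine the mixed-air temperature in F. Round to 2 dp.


T_mix = 0.45*39.9 + 0.55*69.7 = 56.29 F

56.29 F


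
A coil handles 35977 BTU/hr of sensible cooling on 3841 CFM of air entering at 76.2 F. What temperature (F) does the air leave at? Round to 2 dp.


dT = 35977/(1.08*3841) = 8.6728
T_leave = 76.2 - 8.6728 = 67.53 F

67.53 F


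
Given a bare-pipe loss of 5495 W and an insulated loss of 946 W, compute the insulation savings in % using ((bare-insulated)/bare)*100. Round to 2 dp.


Savings = ((5495-946)/5495)*100 = 82.78 %

82.78 %


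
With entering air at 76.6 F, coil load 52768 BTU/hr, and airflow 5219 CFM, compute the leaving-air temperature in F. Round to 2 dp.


dT = 52768/(1.08*5219) = 9.3618
T_leave = 76.6 - 9.3618 = 67.24 F

67.24 F


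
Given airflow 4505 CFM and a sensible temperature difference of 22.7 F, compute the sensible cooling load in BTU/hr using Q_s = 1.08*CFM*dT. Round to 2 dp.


Q = 1.08 * 4505 * 22.7 = 110444.58 BTU/hr

110444.58 BTU/hr


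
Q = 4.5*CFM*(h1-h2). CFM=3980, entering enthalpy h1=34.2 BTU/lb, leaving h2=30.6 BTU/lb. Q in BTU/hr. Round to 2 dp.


Q = 4.5 * 3980 * (34.2 - 30.6) = 64476.00 BTU/hr

64476.00 BTU/hr


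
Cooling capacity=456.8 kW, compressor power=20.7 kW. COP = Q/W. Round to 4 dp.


COP = 456.8 / 20.7 = 22.0676

22.0676


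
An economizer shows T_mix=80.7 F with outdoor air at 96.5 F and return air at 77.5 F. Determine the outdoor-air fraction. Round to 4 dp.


frac = (80.7 - 77.5) / (96.5 - 77.5) = 0.1684

0.1684


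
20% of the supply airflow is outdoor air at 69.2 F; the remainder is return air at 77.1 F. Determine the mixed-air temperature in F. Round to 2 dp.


T_mix = 0.2*69.2 + 0.8*77.1 = 75.52 F

75.52 F


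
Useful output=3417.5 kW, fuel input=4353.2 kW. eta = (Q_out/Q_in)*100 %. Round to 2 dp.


eta = (3417.5/4353.2)*100 = 78.51 %

78.51 %


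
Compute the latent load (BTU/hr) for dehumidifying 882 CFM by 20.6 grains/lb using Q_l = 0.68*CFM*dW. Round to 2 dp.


Q = 0.68 * 882 * 20.6 = 12355.06 BTU/hr

12355.06 BTU/hr


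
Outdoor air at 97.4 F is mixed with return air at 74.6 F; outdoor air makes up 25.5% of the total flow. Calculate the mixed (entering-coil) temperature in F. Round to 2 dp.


T_mix = 74.6 + (25.5/100)*(97.4-74.6) = 80.41 F

80.41 F


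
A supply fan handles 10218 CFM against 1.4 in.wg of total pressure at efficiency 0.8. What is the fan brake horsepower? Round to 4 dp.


BHP = 10218 * 1.4 / (6356 * 0.8) = 2.8133 hp

2.8133 hp


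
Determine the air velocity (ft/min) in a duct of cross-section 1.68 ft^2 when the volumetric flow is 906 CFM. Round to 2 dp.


V = 906 / 1.68 = 539.29 ft/min

539.29 ft/min


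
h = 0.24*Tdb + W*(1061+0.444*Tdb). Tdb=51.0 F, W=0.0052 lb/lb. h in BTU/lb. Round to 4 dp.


h = 0.24*51.0 + 0.0052*(1061+0.444*51.0) = 17.8749 BTU/lb

17.8749 BTU/lb


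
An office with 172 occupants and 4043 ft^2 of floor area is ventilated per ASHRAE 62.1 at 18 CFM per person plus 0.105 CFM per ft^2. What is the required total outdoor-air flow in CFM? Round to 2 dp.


Total = 172*18 + 4043*0.105 = 3520.52 CFM

3520.52 CFM


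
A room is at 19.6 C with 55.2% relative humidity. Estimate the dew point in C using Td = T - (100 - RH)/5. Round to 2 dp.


Td = 19.6 - (100-55.2)/5 = 10.64 C

10.64 C


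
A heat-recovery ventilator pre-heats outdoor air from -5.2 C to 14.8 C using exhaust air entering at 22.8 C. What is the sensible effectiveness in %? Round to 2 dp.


eff = (14.8-(-5.2))/(22.8-(-5.2))*100 = 71.43 %

71.43 %


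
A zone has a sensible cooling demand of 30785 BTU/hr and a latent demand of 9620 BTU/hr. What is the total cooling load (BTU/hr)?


Qt = 30785 + 9620 = 40405 BTU/hr

40405 BTU/hr


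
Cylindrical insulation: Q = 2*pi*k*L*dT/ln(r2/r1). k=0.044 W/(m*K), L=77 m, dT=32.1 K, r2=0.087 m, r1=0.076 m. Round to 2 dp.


Q = 2*pi*0.044*77*32.1/ln(0.087/0.076) = 5055.13 W

5055.13 W


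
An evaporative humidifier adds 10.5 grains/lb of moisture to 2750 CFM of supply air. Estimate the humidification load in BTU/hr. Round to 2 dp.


Q = 0.68 * 2750 * 10.5 = 19635.00 BTU/hr

19635.00 BTU/hr


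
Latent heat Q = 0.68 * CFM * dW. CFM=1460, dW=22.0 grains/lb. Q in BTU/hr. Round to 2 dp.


Q = 0.68 * 1460 * 22.0 = 21841.60 BTU/hr

21841.60 BTU/hr


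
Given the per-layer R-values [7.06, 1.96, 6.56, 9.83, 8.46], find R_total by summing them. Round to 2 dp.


R_total = 7.06 + 1.96 + 6.56 + 9.83 + 8.46 = 33.87

33.87


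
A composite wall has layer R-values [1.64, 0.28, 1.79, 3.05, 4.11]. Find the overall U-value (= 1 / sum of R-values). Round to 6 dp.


R_total = 1.64 + 0.28 + 1.79 + 3.05 + 4.11 = 10.87
U = 1/10.87 = 0.091996

0.091996


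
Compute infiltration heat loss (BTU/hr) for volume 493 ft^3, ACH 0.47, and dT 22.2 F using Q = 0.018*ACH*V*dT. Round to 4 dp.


Q = 0.018 * 0.47 * 493 * 22.2 = 92.5913 BTU/hr

92.5913 BTU/hr


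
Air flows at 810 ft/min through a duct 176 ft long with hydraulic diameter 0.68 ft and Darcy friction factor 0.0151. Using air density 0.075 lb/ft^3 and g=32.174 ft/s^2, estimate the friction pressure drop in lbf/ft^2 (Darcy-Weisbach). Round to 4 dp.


v_fps = 810/60 = 13.5 ft/s
dp = 0.0151*(176/0.68)*0.075*13.5^2/(2*32.174) = 0.8302 lbf/ft^2

0.8302 lbf/ft^2


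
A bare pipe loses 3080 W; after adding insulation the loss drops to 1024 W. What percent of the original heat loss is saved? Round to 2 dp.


Savings = ((3080-1024)/3080)*100 = 66.75 %

66.75 %


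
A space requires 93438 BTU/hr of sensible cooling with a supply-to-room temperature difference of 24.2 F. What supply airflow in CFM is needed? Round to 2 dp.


CFM = 93438 / (1.08 * 24.2) = 3575.07

3575.07 CFM


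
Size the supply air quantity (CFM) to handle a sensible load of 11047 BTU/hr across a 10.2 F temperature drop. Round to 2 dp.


CFM = 11047 / (1.08 * 10.2) = 1002.81

1002.81 CFM


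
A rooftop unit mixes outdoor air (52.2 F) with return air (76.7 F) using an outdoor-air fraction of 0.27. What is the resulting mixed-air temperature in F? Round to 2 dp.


T_mix = 0.27*52.2 + 0.73*76.7 = 70.09 F

70.09 F


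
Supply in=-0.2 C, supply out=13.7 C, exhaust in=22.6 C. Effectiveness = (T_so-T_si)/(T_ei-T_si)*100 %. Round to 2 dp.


eff = (13.7-(-0.2))/(22.6-(-0.2))*100 = 60.96 %

60.96 %


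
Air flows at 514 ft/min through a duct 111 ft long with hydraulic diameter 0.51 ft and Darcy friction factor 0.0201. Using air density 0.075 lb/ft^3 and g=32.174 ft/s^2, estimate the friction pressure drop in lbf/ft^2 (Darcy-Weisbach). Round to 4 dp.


v_fps = 514/60 = 8.5667 ft/s
dp = 0.0201*(111/0.51)*0.075*8.5667^2/(2*32.174) = 0.3742 lbf/ft^2

0.3742 lbf/ft^2


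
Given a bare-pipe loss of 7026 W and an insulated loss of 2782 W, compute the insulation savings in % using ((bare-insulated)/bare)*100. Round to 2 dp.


Savings = ((7026-2782)/7026)*100 = 60.40 %

60.40 %


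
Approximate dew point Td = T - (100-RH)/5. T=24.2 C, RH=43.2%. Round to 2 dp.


Td = 24.2 - (100-43.2)/5 = 12.84 C

12.84 C


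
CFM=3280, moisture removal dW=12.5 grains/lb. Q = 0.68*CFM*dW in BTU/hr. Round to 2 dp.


Q = 0.68 * 3280 * 12.5 = 27880.00 BTU/hr

27880.00 BTU/hr


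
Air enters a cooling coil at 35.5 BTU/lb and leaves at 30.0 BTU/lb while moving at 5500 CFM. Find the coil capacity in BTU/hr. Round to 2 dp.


Q = 4.5 * 5500 * (35.5 - 30.0) = 136125.00 BTU/hr

136125.00 BTU/hr


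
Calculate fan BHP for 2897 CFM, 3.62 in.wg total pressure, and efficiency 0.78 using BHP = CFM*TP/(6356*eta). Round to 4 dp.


BHP = 2897 * 3.62 / (6356 * 0.78) = 2.1153 hp

2.1153 hp


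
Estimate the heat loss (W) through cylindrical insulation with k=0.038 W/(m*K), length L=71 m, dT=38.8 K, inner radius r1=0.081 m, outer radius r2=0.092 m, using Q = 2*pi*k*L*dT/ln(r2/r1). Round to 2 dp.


Q = 2*pi*0.038*71*38.8/ln(0.092/0.081) = 5165.24 W

5165.24 W


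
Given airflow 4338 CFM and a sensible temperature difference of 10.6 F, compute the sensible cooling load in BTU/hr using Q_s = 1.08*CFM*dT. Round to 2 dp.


Q = 1.08 * 4338 * 10.6 = 49661.42 BTU/hr

49661.42 BTU/hr


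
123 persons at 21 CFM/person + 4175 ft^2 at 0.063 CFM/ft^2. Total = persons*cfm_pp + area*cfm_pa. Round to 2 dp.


Total = 123*21 + 4175*0.063 = 2846.03 CFM

2846.03 CFM


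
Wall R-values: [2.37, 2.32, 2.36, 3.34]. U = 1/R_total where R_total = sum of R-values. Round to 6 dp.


R_total = 2.37 + 2.32 + 2.36 + 3.34 = 10.39
U = 1/10.39 = 0.096246

0.096246


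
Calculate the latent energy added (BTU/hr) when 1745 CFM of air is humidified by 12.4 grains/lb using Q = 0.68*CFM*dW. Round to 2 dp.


Q = 0.68 * 1745 * 12.4 = 14713.84 BTU/hr

14713.84 BTU/hr


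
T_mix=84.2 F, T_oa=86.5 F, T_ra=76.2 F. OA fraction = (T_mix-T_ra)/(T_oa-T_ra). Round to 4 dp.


frac = (84.2 - 76.2) / (86.5 - 76.2) = 0.7767

0.7767


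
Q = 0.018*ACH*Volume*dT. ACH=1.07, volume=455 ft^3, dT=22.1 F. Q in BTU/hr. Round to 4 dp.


Q = 0.018 * 1.07 * 455 * 22.1 = 193.6689 BTU/hr

193.6689 BTU/hr


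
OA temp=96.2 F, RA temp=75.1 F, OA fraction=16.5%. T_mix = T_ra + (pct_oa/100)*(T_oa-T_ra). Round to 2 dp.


T_mix = 75.1 + (16.5/100)*(96.2-75.1) = 78.58 F

78.58 F


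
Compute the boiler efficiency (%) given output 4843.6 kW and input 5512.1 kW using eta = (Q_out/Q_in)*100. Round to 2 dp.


eta = (4843.6/5512.1)*100 = 87.87 %

87.87 %


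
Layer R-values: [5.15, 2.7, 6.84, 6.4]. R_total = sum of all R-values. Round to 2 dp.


R_total = 5.15 + 2.7 + 6.84 + 6.4 = 21.09

21.09


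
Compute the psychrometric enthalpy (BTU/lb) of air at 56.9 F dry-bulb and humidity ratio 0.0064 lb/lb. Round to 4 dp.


h = 0.24*56.9 + 0.0064*(1061+0.444*56.9) = 20.6081 BTU/lb

20.6081 BTU/lb


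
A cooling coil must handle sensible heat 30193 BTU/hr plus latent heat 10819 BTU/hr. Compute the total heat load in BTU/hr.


Qt = 30193 + 10819 = 41012 BTU/hr

41012 BTU/hr


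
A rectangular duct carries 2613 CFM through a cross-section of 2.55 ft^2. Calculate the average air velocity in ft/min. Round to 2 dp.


V = 2613 / 2.55 = 1024.71 ft/min

1024.71 ft/min


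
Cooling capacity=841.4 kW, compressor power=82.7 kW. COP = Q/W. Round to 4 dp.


COP = 841.4 / 82.7 = 10.1741

10.1741


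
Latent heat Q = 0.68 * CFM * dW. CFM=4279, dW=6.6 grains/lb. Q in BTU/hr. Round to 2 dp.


Q = 0.68 * 4279 * 6.6 = 19204.15 BTU/hr

19204.15 BTU/hr


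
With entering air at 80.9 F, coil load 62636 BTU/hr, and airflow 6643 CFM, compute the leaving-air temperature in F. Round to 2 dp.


dT = 62636/(1.08*6643) = 8.7304
T_leave = 80.9 - 8.7304 = 72.17 F

72.17 F


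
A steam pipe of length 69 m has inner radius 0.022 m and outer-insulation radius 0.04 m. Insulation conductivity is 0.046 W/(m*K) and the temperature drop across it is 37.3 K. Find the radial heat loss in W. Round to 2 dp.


Q = 2*pi*0.046*69*37.3/ln(0.04/0.022) = 1244.26 W

1244.26 W


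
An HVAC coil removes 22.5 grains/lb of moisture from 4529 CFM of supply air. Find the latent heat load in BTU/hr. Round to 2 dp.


Q = 0.68 * 4529 * 22.5 = 69293.70 BTU/hr

69293.70 BTU/hr


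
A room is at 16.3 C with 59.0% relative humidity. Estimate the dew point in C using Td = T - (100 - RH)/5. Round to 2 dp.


Td = 16.3 - (100-59.0)/5 = 8.10 C

8.10 C


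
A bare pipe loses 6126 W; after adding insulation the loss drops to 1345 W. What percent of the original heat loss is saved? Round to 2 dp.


Savings = ((6126-1345)/6126)*100 = 78.04 %

78.04 %


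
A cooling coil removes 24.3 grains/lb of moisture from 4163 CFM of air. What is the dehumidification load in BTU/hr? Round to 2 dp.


Q = 0.68 * 4163 * 24.3 = 68789.41 BTU/hr

68789.41 BTU/hr


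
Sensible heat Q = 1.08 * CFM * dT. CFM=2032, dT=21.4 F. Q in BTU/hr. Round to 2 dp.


Q = 1.08 * 2032 * 21.4 = 46963.58 BTU/hr

46963.58 BTU/hr


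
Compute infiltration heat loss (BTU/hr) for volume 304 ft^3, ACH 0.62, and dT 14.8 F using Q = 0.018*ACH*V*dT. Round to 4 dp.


Q = 0.018 * 0.62 * 304 * 14.8 = 50.2111 BTU/hr

50.2111 BTU/hr


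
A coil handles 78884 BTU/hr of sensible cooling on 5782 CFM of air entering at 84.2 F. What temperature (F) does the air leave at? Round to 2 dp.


dT = 78884/(1.08*5782) = 12.6324
T_leave = 84.2 - 12.6324 = 71.57 F

71.57 F


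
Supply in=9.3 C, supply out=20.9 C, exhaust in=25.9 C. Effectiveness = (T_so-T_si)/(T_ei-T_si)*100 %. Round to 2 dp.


eff = (20.9-9.3)/(25.9-9.3)*100 = 69.88 %

69.88 %


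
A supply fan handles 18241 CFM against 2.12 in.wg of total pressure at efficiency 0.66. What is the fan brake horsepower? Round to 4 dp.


BHP = 18241 * 2.12 / (6356 * 0.66) = 9.2184 hp

9.2184 hp


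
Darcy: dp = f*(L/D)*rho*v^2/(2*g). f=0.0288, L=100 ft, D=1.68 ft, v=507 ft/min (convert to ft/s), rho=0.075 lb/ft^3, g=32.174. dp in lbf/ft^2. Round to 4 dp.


v_fps = 507/60 = 8.45 ft/s
dp = 0.0288*(100/1.68)*0.075*8.45^2/(2*32.174) = 0.1427 lbf/ft^2

0.1427 lbf/ft^2


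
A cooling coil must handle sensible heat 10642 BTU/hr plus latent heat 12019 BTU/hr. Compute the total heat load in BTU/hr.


Qt = 10642 + 12019 = 22661 BTU/hr

22661 BTU/hr


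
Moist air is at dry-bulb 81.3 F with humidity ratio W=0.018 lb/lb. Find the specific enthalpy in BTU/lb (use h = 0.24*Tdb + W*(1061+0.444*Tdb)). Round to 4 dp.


h = 0.24*81.3 + 0.018*(1061+0.444*81.3) = 39.2597 BTU/lb

39.2597 BTU/lb


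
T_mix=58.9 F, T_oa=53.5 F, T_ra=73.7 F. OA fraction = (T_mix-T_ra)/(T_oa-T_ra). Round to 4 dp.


frac = (58.9 - 73.7) / (53.5 - 73.7) = 0.7327

0.7327


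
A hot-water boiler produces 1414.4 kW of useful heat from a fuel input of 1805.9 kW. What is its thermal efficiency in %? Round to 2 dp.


eta = (1414.4/1805.9)*100 = 78.32 %

78.32 %


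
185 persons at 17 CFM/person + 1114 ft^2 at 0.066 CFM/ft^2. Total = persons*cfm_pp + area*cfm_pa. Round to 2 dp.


Total = 185*17 + 1114*0.066 = 3218.52 CFM

3218.52 CFM


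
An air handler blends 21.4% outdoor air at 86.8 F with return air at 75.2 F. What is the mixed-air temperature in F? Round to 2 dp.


T_mix = 75.2 + (21.4/100)*(86.8-75.2) = 77.68 F

77.68 F


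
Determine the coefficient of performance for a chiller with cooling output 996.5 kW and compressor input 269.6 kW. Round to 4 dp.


COP = 996.5 / 269.6 = 3.6962

3.6962


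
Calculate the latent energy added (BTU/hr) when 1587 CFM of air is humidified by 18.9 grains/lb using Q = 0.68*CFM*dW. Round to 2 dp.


Q = 0.68 * 1587 * 18.9 = 20396.12 BTU/hr

20396.12 BTU/hr


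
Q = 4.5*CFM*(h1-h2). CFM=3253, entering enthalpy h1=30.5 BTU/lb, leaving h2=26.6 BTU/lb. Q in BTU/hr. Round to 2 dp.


Q = 4.5 * 3253 * (30.5 - 26.6) = 57090.15 BTU/hr

57090.15 BTU/hr


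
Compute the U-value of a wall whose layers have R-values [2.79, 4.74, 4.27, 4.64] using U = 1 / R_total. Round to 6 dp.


R_total = 2.79 + 4.74 + 4.27 + 4.64 = 16.44
U = 1/16.44 = 0.060827

0.060827


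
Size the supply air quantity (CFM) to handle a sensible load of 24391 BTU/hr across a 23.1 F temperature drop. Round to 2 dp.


CFM = 24391 / (1.08 * 23.1) = 977.67

977.67 CFM


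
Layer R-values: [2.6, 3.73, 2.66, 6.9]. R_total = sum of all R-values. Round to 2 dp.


R_total = 2.6 + 3.73 + 2.66 + 6.9 = 15.89

15.89


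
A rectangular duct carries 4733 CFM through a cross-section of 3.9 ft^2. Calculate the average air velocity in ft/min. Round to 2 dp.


V = 4733 / 3.9 = 1213.59 ft/min

1213.59 ft/min


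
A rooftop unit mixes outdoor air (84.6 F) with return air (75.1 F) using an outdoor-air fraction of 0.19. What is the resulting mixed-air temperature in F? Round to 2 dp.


T_mix = 0.19*84.6 + 0.81*75.1 = 76.91 F

76.91 F


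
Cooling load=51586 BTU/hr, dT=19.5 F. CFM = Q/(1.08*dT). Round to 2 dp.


CFM = 51586 / (1.08 * 19.5) = 2449.48

2449.48 CFM


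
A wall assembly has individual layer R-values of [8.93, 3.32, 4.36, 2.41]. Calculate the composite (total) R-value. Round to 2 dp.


R_total = 8.93 + 3.32 + 4.36 + 2.41 = 19.02

19.02


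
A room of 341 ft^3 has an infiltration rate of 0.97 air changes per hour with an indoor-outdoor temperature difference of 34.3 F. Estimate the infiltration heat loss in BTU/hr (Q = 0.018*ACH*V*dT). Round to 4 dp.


Q = 0.018 * 0.97 * 341 * 34.3 = 204.2174 BTU/hr

204.2174 BTU/hr


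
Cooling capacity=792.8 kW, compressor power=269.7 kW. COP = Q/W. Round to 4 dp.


COP = 792.8 / 269.7 = 2.9396

2.9396


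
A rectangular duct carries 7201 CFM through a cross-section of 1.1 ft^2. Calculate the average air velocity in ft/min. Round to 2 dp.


V = 7201 / 1.1 = 6546.36 ft/min

6546.36 ft/min


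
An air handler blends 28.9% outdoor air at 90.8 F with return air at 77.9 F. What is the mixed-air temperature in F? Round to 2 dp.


T_mix = 77.9 + (28.9/100)*(90.8-77.9) = 81.63 F

81.63 F


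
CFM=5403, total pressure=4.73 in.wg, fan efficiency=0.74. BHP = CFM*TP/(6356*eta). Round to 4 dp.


BHP = 5403 * 4.73 / (6356 * 0.74) = 5.4335 hp

5.4335 hp


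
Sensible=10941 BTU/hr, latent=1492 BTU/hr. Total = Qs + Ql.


Qt = 10941 + 1492 = 12433 BTU/hr

12433 BTU/hr


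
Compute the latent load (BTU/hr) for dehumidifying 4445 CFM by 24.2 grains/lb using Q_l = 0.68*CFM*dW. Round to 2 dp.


Q = 0.68 * 4445 * 24.2 = 73146.92 BTU/hr

73146.92 BTU/hr


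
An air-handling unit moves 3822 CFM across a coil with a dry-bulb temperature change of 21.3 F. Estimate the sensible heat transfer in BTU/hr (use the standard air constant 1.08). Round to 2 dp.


Q = 1.08 * 3822 * 21.3 = 87921.29 BTU/hr

87921.29 BTU/hr


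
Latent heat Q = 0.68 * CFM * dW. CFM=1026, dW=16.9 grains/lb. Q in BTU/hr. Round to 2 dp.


Q = 0.68 * 1026 * 16.9 = 11790.79 BTU/hr

11790.79 BTU/hr


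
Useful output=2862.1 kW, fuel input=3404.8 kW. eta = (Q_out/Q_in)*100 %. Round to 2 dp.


eta = (2862.1/3404.8)*100 = 84.06 %

84.06 %


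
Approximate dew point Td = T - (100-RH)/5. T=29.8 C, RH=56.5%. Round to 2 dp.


Td = 29.8 - (100-56.5)/5 = 21.10 C

21.10 C


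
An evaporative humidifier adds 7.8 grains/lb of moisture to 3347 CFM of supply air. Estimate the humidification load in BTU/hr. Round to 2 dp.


Q = 0.68 * 3347 * 7.8 = 17752.49 BTU/hr

17752.49 BTU/hr


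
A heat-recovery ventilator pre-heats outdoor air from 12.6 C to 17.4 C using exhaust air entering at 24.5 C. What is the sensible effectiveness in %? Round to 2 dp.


eff = (17.4-12.6)/(24.5-12.6)*100 = 40.34 %

40.34 %


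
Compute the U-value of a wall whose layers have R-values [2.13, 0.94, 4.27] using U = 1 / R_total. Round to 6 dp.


R_total = 2.13 + 0.94 + 4.27 = 7.34
U = 1/7.34 = 0.136240

0.136240


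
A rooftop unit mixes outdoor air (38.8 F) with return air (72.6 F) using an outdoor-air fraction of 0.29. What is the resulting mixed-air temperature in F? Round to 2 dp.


T_mix = 0.29*38.8 + 0.71*72.6 = 62.80 F

62.80 F


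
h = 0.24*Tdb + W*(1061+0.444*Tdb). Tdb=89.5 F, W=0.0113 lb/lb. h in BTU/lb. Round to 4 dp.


h = 0.24*89.5 + 0.0113*(1061+0.444*89.5) = 33.9183 BTU/lb

33.9183 BTU/lb


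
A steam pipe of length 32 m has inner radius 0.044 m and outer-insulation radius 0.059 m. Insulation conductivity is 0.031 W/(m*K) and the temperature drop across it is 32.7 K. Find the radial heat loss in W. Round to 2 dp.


Q = 2*pi*0.031*32*32.7/ln(0.059/0.044) = 694.79 W

694.79 W


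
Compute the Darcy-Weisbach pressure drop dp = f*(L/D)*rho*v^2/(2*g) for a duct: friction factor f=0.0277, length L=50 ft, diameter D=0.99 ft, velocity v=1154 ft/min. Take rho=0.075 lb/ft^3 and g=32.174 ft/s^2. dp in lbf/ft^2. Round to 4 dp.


v_fps = 1154/60 = 19.2333 ft/s
dp = 0.0277*(50/0.99)*0.075*19.2333^2/(2*32.174) = 0.6032 lbf/ft^2

0.6032 lbf/ft^2


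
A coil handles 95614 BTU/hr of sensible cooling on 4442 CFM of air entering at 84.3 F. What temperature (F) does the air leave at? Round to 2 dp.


dT = 95614/(1.08*4442) = 19.9305
T_leave = 84.3 - 19.9305 = 64.37 F

64.37 F


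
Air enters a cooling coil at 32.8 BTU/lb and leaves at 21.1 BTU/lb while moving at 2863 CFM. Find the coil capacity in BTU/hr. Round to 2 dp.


Q = 4.5 * 2863 * (32.8 - 21.1) = 150736.95 BTU/hr

150736.95 BTU/hr


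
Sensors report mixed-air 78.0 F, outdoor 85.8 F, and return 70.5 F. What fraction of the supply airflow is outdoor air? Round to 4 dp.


frac = (78.0 - 70.5) / (85.8 - 70.5) = 0.4902

0.4902


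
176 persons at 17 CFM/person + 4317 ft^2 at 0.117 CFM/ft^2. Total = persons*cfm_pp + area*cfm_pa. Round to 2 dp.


Total = 176*17 + 4317*0.117 = 3497.09 CFM

3497.09 CFM


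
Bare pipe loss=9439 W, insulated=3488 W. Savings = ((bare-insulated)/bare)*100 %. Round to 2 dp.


Savings = ((9439-3488)/9439)*100 = 63.05 %

63.05 %


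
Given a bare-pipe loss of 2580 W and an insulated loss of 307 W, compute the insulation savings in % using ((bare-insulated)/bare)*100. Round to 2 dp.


Savings = ((2580-307)/2580)*100 = 88.10 %

88.10 %


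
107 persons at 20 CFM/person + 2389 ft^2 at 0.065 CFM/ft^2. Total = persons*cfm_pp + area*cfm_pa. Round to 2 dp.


Total = 107*20 + 2389*0.065 = 2295.29 CFM

2295.29 CFM


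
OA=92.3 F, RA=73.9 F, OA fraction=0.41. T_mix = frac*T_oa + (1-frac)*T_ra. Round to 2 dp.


T_mix = 0.41*92.3 + 0.59*73.9 = 81.44 F

81.44 F


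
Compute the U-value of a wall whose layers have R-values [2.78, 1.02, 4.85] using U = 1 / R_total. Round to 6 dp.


R_total = 2.78 + 1.02 + 4.85 = 8.65
U = 1/8.65 = 0.115607

0.115607


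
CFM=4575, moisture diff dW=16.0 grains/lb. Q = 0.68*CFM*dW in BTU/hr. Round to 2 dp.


Q = 0.68 * 4575 * 16.0 = 49776.00 BTU/hr

49776.00 BTU/hr


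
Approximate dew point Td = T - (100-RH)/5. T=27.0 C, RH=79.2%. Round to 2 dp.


Td = 27.0 - (100-79.2)/5 = 22.84 C

22.84 C


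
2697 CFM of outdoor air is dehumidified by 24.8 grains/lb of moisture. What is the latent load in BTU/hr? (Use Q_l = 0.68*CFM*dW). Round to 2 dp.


Q = 0.68 * 2697 * 24.8 = 45482.21 BTU/hr

45482.21 BTU/hr


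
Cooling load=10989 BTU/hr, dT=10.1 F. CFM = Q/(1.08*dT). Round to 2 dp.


CFM = 10989 / (1.08 * 10.1) = 1007.43

1007.43 CFM


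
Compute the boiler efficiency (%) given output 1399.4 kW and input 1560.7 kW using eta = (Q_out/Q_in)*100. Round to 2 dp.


eta = (1399.4/1560.7)*100 = 89.66 %

89.66 %


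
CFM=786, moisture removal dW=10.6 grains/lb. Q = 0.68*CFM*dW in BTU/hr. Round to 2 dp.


Q = 0.68 * 786 * 10.6 = 5665.49 BTU/hr

5665.49 BTU/hr


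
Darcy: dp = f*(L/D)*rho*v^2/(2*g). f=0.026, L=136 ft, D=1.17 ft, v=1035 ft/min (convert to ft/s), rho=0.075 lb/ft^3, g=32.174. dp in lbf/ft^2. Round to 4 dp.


v_fps = 1035/60 = 17.25 ft/s
dp = 0.026*(136/1.17)*0.075*17.25^2/(2*32.174) = 1.0482 lbf/ft^2

1.0482 lbf/ft^2


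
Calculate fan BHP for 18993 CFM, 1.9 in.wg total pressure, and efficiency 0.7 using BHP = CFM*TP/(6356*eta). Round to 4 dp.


BHP = 18993 * 1.9 / (6356 * 0.7) = 8.1108 hp

8.1108 hp


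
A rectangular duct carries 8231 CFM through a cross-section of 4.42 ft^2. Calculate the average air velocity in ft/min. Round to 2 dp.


V = 8231 / 4.42 = 1862.22 ft/min

1862.22 ft/min


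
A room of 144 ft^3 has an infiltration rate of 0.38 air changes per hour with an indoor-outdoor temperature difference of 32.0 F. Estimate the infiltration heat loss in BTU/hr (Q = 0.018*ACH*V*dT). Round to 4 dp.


Q = 0.018 * 0.38 * 144 * 32.0 = 31.5187 BTU/hr

31.5187 BTU/hr


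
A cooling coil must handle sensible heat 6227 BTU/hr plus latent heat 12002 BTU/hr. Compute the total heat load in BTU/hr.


Qt = 6227 + 12002 = 18229 BTU/hr

18229 BTU/hr


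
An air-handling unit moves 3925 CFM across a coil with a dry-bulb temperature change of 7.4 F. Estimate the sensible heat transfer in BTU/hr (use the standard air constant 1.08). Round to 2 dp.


Q = 1.08 * 3925 * 7.4 = 31368.60 BTU/hr

31368.60 BTU/hr


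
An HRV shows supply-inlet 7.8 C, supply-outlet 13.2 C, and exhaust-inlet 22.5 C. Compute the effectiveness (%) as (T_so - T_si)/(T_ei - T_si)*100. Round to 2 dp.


eff = (13.2-7.8)/(22.5-7.8)*100 = 36.73 %

36.73 %


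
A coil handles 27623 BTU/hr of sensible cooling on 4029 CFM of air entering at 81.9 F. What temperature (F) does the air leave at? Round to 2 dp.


dT = 27623/(1.08*4029) = 6.3482
T_leave = 81.9 - 6.3482 = 75.55 F

75.55 F


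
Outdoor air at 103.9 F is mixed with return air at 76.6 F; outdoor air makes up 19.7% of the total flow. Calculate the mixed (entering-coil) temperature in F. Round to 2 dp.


T_mix = 76.6 + (19.7/100)*(103.9-76.6) = 81.98 F

81.98 F


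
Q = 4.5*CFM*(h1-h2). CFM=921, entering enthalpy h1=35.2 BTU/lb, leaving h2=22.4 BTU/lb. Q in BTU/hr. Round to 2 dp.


Q = 4.5 * 921 * (35.2 - 22.4) = 53049.60 BTU/hr

53049.60 BTU/hr


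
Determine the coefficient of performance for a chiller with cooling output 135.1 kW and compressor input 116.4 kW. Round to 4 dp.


COP = 135.1 / 116.4 = 1.1607

1.1607


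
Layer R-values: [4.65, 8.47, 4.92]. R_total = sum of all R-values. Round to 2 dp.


R_total = 4.65 + 8.47 + 4.92 = 18.04

18.04


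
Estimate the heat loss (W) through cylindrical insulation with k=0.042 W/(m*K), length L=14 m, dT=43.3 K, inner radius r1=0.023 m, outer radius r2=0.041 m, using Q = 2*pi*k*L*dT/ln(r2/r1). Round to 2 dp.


Q = 2*pi*0.042*14*43.3/ln(0.041/0.023) = 276.73 W

276.73 W


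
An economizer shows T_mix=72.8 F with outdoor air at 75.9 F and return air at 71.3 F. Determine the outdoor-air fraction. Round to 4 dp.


frac = (72.8 - 71.3) / (75.9 - 71.3) = 0.3261

0.3261


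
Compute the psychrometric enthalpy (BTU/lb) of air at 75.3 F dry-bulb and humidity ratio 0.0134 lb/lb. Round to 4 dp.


h = 0.24*75.3 + 0.0134*(1061+0.444*75.3) = 32.7374 BTU/lb

32.7374 BTU/lb


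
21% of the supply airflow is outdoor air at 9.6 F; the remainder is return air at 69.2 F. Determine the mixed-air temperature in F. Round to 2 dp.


T_mix = 0.21*9.6 + 0.79*69.2 = 56.68 F

56.68 F


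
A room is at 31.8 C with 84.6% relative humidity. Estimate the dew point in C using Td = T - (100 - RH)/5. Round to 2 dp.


Td = 31.8 - (100-84.6)/5 = 28.72 C

28.72 C


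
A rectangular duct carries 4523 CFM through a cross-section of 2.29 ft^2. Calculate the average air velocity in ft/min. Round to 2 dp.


V = 4523 / 2.29 = 1975.11 ft/min

1975.11 ft/min


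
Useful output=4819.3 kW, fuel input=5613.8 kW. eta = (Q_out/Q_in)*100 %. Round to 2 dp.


eta = (4819.3/5613.8)*100 = 85.85 %

85.85 %


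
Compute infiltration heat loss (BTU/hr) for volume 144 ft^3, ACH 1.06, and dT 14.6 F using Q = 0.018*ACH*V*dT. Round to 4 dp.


Q = 0.018 * 1.06 * 144 * 14.6 = 40.1138 BTU/hr

40.1138 BTU/hr


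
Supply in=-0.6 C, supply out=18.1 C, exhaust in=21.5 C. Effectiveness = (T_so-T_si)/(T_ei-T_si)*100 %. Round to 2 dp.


eff = (18.1-(-0.6))/(21.5-(-0.6))*100 = 84.62 %

84.62 %


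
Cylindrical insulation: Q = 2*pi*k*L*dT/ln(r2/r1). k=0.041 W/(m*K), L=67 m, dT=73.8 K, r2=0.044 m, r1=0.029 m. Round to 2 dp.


Q = 2*pi*0.041*67*73.8/ln(0.044/0.029) = 3055.41 W

3055.41 W


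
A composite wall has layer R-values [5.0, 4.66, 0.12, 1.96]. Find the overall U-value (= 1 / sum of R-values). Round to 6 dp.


R_total = 5.0 + 4.66 + 0.12 + 1.96 = 11.74
U = 1/11.74 = 0.085179

0.085179


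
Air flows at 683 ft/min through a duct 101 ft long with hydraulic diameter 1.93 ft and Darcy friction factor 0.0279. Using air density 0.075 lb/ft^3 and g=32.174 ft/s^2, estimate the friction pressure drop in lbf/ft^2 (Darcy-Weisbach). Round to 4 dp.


v_fps = 683/60 = 11.3833 ft/s
dp = 0.0279*(101/1.93)*0.075*11.3833^2/(2*32.174) = 0.2205 lbf/ft^2

0.2205 lbf/ft^2


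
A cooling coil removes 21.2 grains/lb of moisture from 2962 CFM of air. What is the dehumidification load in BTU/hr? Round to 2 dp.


Q = 0.68 * 2962 * 21.2 = 42700.19 BTU/hr

42700.19 BTU/hr


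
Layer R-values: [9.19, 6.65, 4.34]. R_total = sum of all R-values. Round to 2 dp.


R_total = 9.19 + 6.65 + 4.34 = 20.18

20.18


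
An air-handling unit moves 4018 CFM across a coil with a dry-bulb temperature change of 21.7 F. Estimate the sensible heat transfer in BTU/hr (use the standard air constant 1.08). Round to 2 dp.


Q = 1.08 * 4018 * 21.7 = 94165.85 BTU/hr

94165.85 BTU/hr


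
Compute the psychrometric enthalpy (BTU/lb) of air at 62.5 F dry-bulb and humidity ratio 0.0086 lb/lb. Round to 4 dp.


h = 0.24*62.5 + 0.0086*(1061+0.444*62.5) = 24.3633 BTU/lb

24.3633 BTU/lb


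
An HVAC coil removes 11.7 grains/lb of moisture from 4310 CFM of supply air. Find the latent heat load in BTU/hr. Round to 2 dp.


Q = 0.68 * 4310 * 11.7 = 34290.36 BTU/hr

34290.36 BTU/hr


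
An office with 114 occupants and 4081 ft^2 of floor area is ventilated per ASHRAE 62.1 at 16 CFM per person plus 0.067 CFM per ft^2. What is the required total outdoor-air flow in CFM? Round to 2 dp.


Total = 114*16 + 4081*0.067 = 2097.43 CFM

2097.43 CFM


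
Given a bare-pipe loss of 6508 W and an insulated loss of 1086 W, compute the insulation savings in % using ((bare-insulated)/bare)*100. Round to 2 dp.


Savings = ((6508-1086)/6508)*100 = 83.31 %

83.31 %


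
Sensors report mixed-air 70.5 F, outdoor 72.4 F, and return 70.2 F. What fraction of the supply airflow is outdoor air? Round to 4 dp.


frac = (70.5 - 70.2) / (72.4 - 70.2) = 0.1364

0.1364


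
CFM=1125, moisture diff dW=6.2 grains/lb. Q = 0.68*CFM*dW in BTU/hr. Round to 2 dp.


Q = 0.68 * 1125 * 6.2 = 4743.00 BTU/hr

4743.00 BTU/hr


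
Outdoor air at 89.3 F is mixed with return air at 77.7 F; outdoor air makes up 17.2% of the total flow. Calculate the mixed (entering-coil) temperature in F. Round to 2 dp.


T_mix = 77.7 + (17.2/100)*(89.3-77.7) = 79.70 F

79.70 F


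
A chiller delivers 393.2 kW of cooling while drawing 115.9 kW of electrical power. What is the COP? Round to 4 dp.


COP = 393.2 / 115.9 = 3.3926

3.3926


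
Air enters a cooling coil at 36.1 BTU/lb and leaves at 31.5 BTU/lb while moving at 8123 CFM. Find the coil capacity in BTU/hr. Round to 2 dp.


Q = 4.5 * 8123 * (36.1 - 31.5) = 168146.10 BTU/hr

168146.10 BTU/hr
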